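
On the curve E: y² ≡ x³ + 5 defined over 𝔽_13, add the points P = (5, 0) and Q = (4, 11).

(5, 0) + (4, 11). λ = (11 - 0)/(4 - 5) ≡ 11/12 mod 13. 12⁻¹ ≡ 12 (mod 13) since 12·12 = 144 ≡ 1, so λ ≡ 2.
  x = λ² - 5 - 4 = 4 - 9 ≡ 8; y = λ·(5 - 8) - 0 ≡ 7. → (8, 7)

(8, 7)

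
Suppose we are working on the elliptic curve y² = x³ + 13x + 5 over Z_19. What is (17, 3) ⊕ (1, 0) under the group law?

(2, 1)

(17, 3) + (1, 0). λ = (0 - 3)/(1 - 17) ≡ 16/3 mod 19. 3⁻¹ ≡ 13 (mod 19) since 3·13 = 39 ≡ 1, so λ ≡ 18.
  x = λ² - 17 - 1 = 324 - 18 ≡ 2; y = λ·(17 - 2) - 3 ≡ 1. → (2, 1)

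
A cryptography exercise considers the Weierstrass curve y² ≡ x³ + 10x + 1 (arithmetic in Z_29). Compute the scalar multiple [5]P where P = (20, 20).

(0, 1)

Double-and-add on 5 = (101)₂. Start with P = (20, 20) for the leading 1-bit.
double: tangent at (20, 20): λ = (3·20² + 10)/(2·20) ≡ 21/11. 11⁻¹ ≡ 8 (mod 29) since 11·8 = 88 ≡ 1, so λ ≡ 21·8 ≡ 23.
  x = λ² - 20 - 20 = 529 - 40 ≡ 25; y = λ·(20 - 25) - 20 ≡ 10. → (25, 10)
double: tangent at (25, 10): λ = (3·25² + 10)/(2·10) ≡ 0/20. 20⁻¹ ≡ 16 (mod 29), so λ ≡ 0·16 ≡ 0.
  x = λ² - 25 - 25 = 0 - 50 ≡ 8; y = λ·(25 - 8) - 10 ≡ 19. → (8, 19)
add P: (8, 19) + (20, 20). λ = (20 - 19)/(20 - 8) ≡ 1/12 mod 29. 12⁻¹ ≡ 17 (mod 29) since 12·17 = 204 ≡ 1, so λ ≡ 17.
  x = λ² - 8 - 20 = 289 - 28 ≡ 0; y = λ·(8 - 0) - 19 ≡ 1. → (0, 1)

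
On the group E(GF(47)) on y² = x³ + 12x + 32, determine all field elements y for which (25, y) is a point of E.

x³ + 12x + 32 = 15957 ≡ 24 (mod 47).
Square roots of 24 mod 47: 20 and 27 (since 20² = 400 ≡ 24).

20, 27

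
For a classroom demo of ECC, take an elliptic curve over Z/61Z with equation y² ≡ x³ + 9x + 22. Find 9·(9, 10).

Write P = (9, 10).
Repeated addition: build up to 9P.
2P: tangent at (9, 10): λ = (3·9² + 9)/(2·10) ≡ 8/20. 20⁻¹ ≡ 58 (mod 61) since 20·58 = 1160 ≡ 1, so λ ≡ 8·58 ≡ 37.
  x = λ² - 9 - 9 = 1369 - 18 ≡ 9; y = λ·(9 - 9) - 10 ≡ 51. → (9, 51)
3P: (9, 51) + (9, 10): same x and y₁ ≡ -y₂, so the sum is O.
4P: O + (9, 10) = (9, 10) (identity).
5P: tangent at (9, 10): λ = (3·9² + 9)/(2·10) ≡ 8/20. 20⁻¹ ≡ 58 (mod 61) since 20·58 = 1160 ≡ 1, so λ ≡ 8·58 ≡ 37.
  x = λ² - 9 - 9 = 1369 - 18 ≡ 9; y = λ·(9 - 9) - 10 ≡ 51. → (9, 51)
6P: (9, 51) + (9, 10): same x and y₁ ≡ -y₂, so the sum is O.
7P: O + (9, 10) = (9, 10) (identity).
8P: tangent at (9, 10): λ = (3·9² + 9)/(2·10) ≡ 8/20. 20⁻¹ ≡ 58 (mod 61), so λ ≡ 8·58 ≡ 37.
  x = λ² - 9 - 9 = 1369 - 18 ≡ 9; y = λ·(9 - 9) - 10 ≡ 51. → (9, 51)
9P: (9, 51) + (9, 10): same x and y₁ ≡ -y₂, so the sum is O.

O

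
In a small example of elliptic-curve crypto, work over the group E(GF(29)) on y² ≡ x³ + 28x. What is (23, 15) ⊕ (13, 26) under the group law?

(23, 15) + (13, 26). λ = (26 - 15)/(13 - 23) ≡ 11/19 mod 29. 19⁻¹ ≡ 26 (mod 29), so λ ≡ 25.
  x = λ² - 23 - 13 = 625 - 36 ≡ 9; y = λ·(23 - 9) - 15 ≡ 16. → (9, 16)

(9, 16)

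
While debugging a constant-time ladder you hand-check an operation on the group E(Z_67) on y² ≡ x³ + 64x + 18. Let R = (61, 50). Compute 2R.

tangent at (61, 50): λ = (3·61² + 64)/(2·50) ≡ 38/33. 33⁻¹ ≡ 65 (mod 67) since 33·65 = 2145 ≡ 1, so λ ≡ 38·65 ≡ 58.
  x = λ² - 61 - 61 = 3364 - 122 ≡ 26; y = λ·(61 - 26) - 50 ≡ 37. → (26, 37)

(26, 37)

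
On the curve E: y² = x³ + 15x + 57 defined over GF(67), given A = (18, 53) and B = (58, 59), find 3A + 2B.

(13, 38)

First 3A:
Repeated addition: build up to 3A.
2A: tangent at (18, 53): λ = (3·18² + 15)/(2·53) ≡ 49/39. 39⁻¹ ≡ 55 (mod 67), so λ ≡ 49·55 ≡ 15.
  x = λ² - 18 - 18 = 225 - 36 ≡ 55; y = λ·(18 - 55) - 53 ≡ 62. → (55, 62)
3A: (55, 62) + (18, 53). λ = (53 - 62)/(18 - 55) ≡ 58/30 mod 67. 30⁻¹ ≡ 38 (mod 67), so λ ≡ 60.
  x = λ² - 55 - 18 = 3600 - 73 ≡ 43; y = λ·(55 - 43) - 62 ≡ 55. → (43, 55)
3A = (43, 55).
Next 2B:
Repeated addition: build up to 2B.
2B: tangent at (58, 59): λ = (3·58² + 15)/(2·59) ≡ 57/51. 51⁻¹ ≡ 46 (mod 67), so λ ≡ 57·46 ≡ 9.
  x = λ² - 58 - 58 = 81 - 116 ≡ 32; y = λ·(58 - 32) - 59 ≡ 41. → (32, 41)
2B = (32, 41).
Finally 3A + 2B:
(43, 55) + (32, 41). λ = (41 - 55)/(32 - 43) ≡ 53/56 mod 67. 56⁻¹ ≡ 6 (mod 67) since 56·6 = 336 ≡ 1, so λ ≡ 50.
  x = λ² - 43 - 32 = 2500 - 75 ≡ 13; y = λ·(43 - 13) - 55 ≡ 38. → (13, 38)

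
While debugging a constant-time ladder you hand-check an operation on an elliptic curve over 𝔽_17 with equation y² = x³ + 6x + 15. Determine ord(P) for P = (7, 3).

6

2P: tangent at (7, 3): λ = (3·7² + 6)/(2·3) ≡ 0/6. 6⁻¹ ≡ 3 (mod 17), so λ ≡ 0·3 ≡ 0.
  x = λ² - 7 - 7 = 0 - 14 ≡ 3; y = λ·(7 - 3) - 3 ≡ 14. → (3, 14)
3P: (3, 14) + (7, 3). λ = (3 - 14)/(7 - 3) ≡ 6/4 mod 17. 4⁻¹ ≡ 13 (mod 17) since 4·13 = 52 ≡ 1, so λ ≡ 10.
  x = λ² - 3 - 7 = 100 - 10 ≡ 5; y = λ·(3 - 5) - 14 ≡ 0. → (5, 0)
4P: (5, 0) + (7, 3). λ = (3 - 0)/(7 - 5) ≡ 3/2 mod 17. 2⁻¹ ≡ 9 (mod 17), so λ ≡ 10.
  x = λ² - 5 - 7 = 100 - 12 ≡ 3; y = λ·(5 - 3) - 0 ≡ 3. → (3, 3)
5P: (3, 3) + (7, 3). λ = (3 - 3)/(7 - 3) ≡ 0/4 mod 17. 4⁻¹ ≡ 13 (mod 17), so λ ≡ 0.
  x = λ² - 3 - 7 = 0 - 10 ≡ 7; y = λ·(3 - 7) - 3 ≡ 14. → (7, 14)
6P: (7, 14) + (7, 3): same x and y₁ ≡ -y₂, so the sum is ∞.
6P = ∞, so the order is 6.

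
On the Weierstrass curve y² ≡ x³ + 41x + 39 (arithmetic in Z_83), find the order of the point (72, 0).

2

2P: (72, 0) + (72, 0): same x and y₁ ≡ -y₂, so the sum is the point at infinity.
2P = the point at infinity, so the order is 2.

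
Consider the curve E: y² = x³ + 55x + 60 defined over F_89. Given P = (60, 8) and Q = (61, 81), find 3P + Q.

First 3P:
Repeated addition: build up to 3P.
2P: tangent at (60, 8): λ = (3·60² + 55)/(2·8) ≡ 86/16. 16⁻¹ ≡ 39 (mod 89), so λ ≡ 86·39 ≡ 61.
  x = λ² - 60 - 60 = 3721 - 120 ≡ 41; y = λ·(60 - 41) - 8 ≡ 83. → (41, 83)
3P: (41, 83) + (60, 8). λ = (8 - 83)/(60 - 41) ≡ 14/19 mod 89. 19⁻¹ ≡ 75 (mod 89) since 19·75 = 1425 ≡ 1, so λ ≡ 71.
  x = λ² - 41 - 60 = 5041 - 101 ≡ 45; y = λ·(41 - 45) - 83 ≡ 78. → (45, 78)
3P = (45, 78).
Finally 3P + Q:
(45, 78) + (61, 81). λ = (81 - 78)/(61 - 45) ≡ 3/16 mod 89. 16⁻¹ ≡ 39 (mod 89), so λ ≡ 28.
  x = λ² - 45 - 61 = 784 - 106 ≡ 55; y = λ·(45 - 55) - 78 ≡ 87. → (55, 87)

(55, 87)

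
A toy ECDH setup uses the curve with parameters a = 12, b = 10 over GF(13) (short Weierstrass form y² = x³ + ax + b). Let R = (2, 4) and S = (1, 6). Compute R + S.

(1, 7)

(2, 4) + (1, 6). λ = (6 - 4)/(1 - 2) ≡ 2/12 mod 13. 12⁻¹ ≡ 12 (mod 13), so λ ≡ 11.
  x = λ² - 2 - 1 = 121 - 3 ≡ 1; y = λ·(2 - 1) - 4 ≡ 7. → (1, 7)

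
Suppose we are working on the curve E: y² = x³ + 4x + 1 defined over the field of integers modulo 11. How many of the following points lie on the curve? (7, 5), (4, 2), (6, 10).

(7, 5): 5² ≡ 3, rhs ≡ 9 → off.
(4, 2): 2² ≡ 4, rhs ≡ 4 → on.
(6, 10): 10² ≡ 1, rhs ≡ 10 → off.

1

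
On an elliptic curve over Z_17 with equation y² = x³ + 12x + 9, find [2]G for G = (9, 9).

(16, 8)

tangent at (9, 9): λ = (3·9² + 12)/(2·9) ≡ 0/1. 1⁻¹ ≡ 1 (mod 17) since 1·1 = 1 ≡ 1, so λ ≡ 0·1 ≡ 0.
  x = λ² - 9 - 9 = 0 - 18 ≡ 16; y = λ·(9 - 16) - 9 ≡ 8. → (16, 8)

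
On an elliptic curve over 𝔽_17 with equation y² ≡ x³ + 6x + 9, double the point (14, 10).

(8, 5)

tangent at (14, 10): λ = (3·14² + 6)/(2·10) ≡ 16/3. 3⁻¹ ≡ 6 (mod 17) since 3·6 = 18 ≡ 1, so λ ≡ 16·6 ≡ 11.
  x = λ² - 14 - 14 = 121 - 28 ≡ 8; y = λ·(14 - 8) - 10 ≡ 5. → (8, 5)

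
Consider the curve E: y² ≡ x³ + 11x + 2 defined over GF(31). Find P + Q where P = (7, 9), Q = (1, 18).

(2, 30)

(7, 9) + (1, 18). λ = (18 - 9)/(1 - 7) ≡ 9/25 mod 31. 25⁻¹ ≡ 5 (mod 31), so λ ≡ 14.
  x = λ² - 7 - 1 = 196 - 8 ≡ 2; y = λ·(7 - 2) - 9 ≡ 30. → (2, 30)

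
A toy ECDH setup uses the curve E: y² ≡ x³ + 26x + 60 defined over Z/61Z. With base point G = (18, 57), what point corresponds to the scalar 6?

(23, 25)

Repeated addition: build up to 6G.
2G: tangent at (18, 57): λ = (3·18² + 26)/(2·57) ≡ 22/53. 53⁻¹ ≡ 38 (mod 61) since 53·38 = 2014 ≡ 1, so λ ≡ 22·38 ≡ 43.
  x = λ² - 18 - 18 = 1849 - 36 ≡ 44; y = λ·(18 - 44) - 57 ≡ 45. → (44, 45)
3G: (44, 45) + (18, 57). λ = (57 - 45)/(18 - 44) ≡ 12/35 mod 61. 35⁻¹ ≡ 7 (mod 61), so λ ≡ 23.
  x = λ² - 44 - 18 = 529 - 62 ≡ 40; y = λ·(44 - 40) - 45 ≡ 47. → (40, 47)
4G: (40, 47) + (18, 57). λ = (57 - 47)/(18 - 40) ≡ 10/39 mod 61. 39⁻¹ ≡ 36 (mod 61), so λ ≡ 55.
  x = λ² - 40 - 18 = 3025 - 58 ≡ 39; y = λ·(40 - 39) - 47 ≡ 8. → (39, 8)
5G: (39, 8) + (18, 57). λ = (57 - 8)/(18 - 39) ≡ 49/40 mod 61. 40⁻¹ ≡ 29 (mod 61) since 40·29 = 1160 ≡ 1, so λ ≡ 18.
  x = λ² - 39 - 18 = 324 - 57 ≡ 23; y = λ·(39 - 23) - 8 ≡ 36. → (23, 36)
6G: (23, 36) + (18, 57). λ = (57 - 36)/(18 - 23) ≡ 21/56 mod 61. 56⁻¹ ≡ 12 (mod 61) since 56·12 = 672 ≡ 1, so λ ≡ 8.
  x = λ² - 23 - 18 = 64 - 41 ≡ 23; y = λ·(23 - 23) - 36 ≡ 25. → (23, 25)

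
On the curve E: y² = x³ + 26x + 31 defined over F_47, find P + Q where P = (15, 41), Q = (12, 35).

(15, 41) + (12, 35). λ = (35 - 41)/(12 - 15) ≡ 41/44 mod 47. 44⁻¹ ≡ 31 (mod 47), so λ ≡ 2.
  x = λ² - 15 - 12 = 4 - 27 ≡ 24; y = λ·(15 - 24) - 41 ≡ 35. → (24, 35)

(24, 35)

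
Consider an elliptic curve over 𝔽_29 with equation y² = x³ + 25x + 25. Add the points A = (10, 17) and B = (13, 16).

(19, 15)

(10, 17) + (13, 16). λ = (16 - 17)/(13 - 10) ≡ 28/3 mod 29. 3⁻¹ ≡ 10 (mod 29), so λ ≡ 19.
  x = λ² - 10 - 13 = 361 - 23 ≡ 19; y = λ·(10 - 19) - 17 ≡ 15. → (19, 15)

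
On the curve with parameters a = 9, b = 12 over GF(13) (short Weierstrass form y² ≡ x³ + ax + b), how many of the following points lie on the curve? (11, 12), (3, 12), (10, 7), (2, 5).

3

(11, 12): 12² ≡ 1, rhs ≡ 12 → off.
(3, 12): 12² ≡ 1, rhs ≡ 1 → on.
(10, 7): 7² ≡ 10, rhs ≡ 10 → on.
(2, 5): 5² ≡ 12, rhs ≡ 12 → on.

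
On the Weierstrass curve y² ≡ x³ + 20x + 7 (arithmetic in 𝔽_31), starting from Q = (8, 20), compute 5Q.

(22, 11)

Repeated addition: build up to 5Q.
2Q: tangent at (8, 20): λ = (3·8² + 20)/(2·20) ≡ 26/9. 9⁻¹ ≡ 7 (mod 31) since 9·7 = 63 ≡ 1, so λ ≡ 26·7 ≡ 27.
  x = λ² - 8 - 8 = 729 - 16 ≡ 0; y = λ·(8 - 0) - 20 ≡ 10. → (0, 10)
3Q: (0, 10) + (8, 20). λ = (20 - 10)/(8 - 0) ≡ 10/8 mod 31. 8⁻¹ ≡ 4 (mod 31) since 8·4 = 32 ≡ 1, so λ ≡ 9.
  x = λ² - 0 - 8 = 81 - 8 ≡ 11; y = λ·(0 - 11) - 10 ≡ 15. → (11, 15)
4Q: (11, 15) + (8, 20). λ = (20 - 15)/(8 - 11) ≡ 5/28 mod 31. 28⁻¹ ≡ 10 (mod 31) since 28·10 = 280 ≡ 1, so λ ≡ 19.
  x = λ² - 11 - 8 = 361 - 19 ≡ 1; y = λ·(11 - 1) - 15 ≡ 20. → (1, 20)
5Q: (1, 20) + (8, 20). λ = (20 - 20)/(8 - 1) ≡ 0/7 mod 31. 7⁻¹ ≡ 9 (mod 31), so λ ≡ 0.
  x = λ² - 1 - 8 = 0 - 9 ≡ 22; y = λ·(1 - 22) - 20 ≡ 11. → (22, 11)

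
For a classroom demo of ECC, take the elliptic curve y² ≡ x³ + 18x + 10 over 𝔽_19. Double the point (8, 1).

tangent at (8, 1): λ = (3·8² + 18)/(2·1) ≡ 1/2. 2⁻¹ ≡ 10 (mod 19), so λ ≡ 1·10 ≡ 10.
  x = λ² - 8 - 8 = 100 - 16 ≡ 8; y = λ·(8 - 8) - 1 ≡ 18. → (8, 18)

(8, 18)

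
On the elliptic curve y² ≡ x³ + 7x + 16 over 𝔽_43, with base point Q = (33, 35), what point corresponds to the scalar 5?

(34, 27)

Double-and-add on 5 = (101)₂. Start with Q = (33, 35) for the leading 1-bit.
double: tangent at (33, 35): λ = (3·33² + 7)/(2·35) ≡ 6/27. 27⁻¹ ≡ 8 (mod 43), so λ ≡ 6·8 ≡ 5.
  x = λ² - 33 - 33 = 25 - 66 ≡ 2; y = λ·(33 - 2) - 35 ≡ 34. → (2, 34)
double: tangent at (2, 34): λ = (3·2² + 7)/(2·34) ≡ 19/25. 25⁻¹ ≡ 31 (mod 43), so λ ≡ 19·31 ≡ 30.
  x = λ² - 2 - 2 = 900 - 4 ≡ 36; y = λ·(2 - 36) - 34 ≡ 21. → (36, 21)
add Q: (36, 21) + (33, 35). λ = (35 - 21)/(33 - 36) ≡ 14/40 mod 43. 40⁻¹ ≡ 14 (mod 43) since 40·14 = 560 ≡ 1, so λ ≡ 24.
  x = λ² - 36 - 33 = 576 - 69 ≡ 34; y = λ·(36 - 34) - 21 ≡ 27. → (34, 27)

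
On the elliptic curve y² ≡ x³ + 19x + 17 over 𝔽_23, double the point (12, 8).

tangent at (12, 8): λ = (3·12² + 19)/(2·8) ≡ 14/16. 16⁻¹ ≡ 13 (mod 23), so λ ≡ 14·13 ≡ 21.
  x = λ² - 12 - 12 = 441 - 24 ≡ 3; y = λ·(12 - 3) - 8 ≡ 20. → (3, 20)

(3, 20)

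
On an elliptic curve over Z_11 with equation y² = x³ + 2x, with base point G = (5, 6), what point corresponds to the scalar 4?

Repeated addition: build up to 4G.
2G: tangent at (5, 6): λ = (3·5² + 2)/(2·6) ≡ 0/1. 1⁻¹ ≡ 1 (mod 11), so λ ≡ 0·1 ≡ 0.
  x = λ² - 5 - 5 = 0 - 10 ≡ 1; y = λ·(5 - 1) - 6 ≡ 5. → (1, 5)
3G: (1, 5) + (5, 6). λ = (6 - 5)/(5 - 1) ≡ 1/4 mod 11. 4⁻¹ ≡ 3 (mod 11) since 4·3 = 12 ≡ 1, so λ ≡ 3.
  x = λ² - 1 - 5 = 9 - 6 ≡ 3; y = λ·(1 - 3) - 5 ≡ 0. → (3, 0)
4G: (3, 0) + (5, 6). λ = (6 - 0)/(5 - 3) ≡ 6/2 mod 11. 2⁻¹ ≡ 6 (mod 11) since 2·6 = 12 ≡ 1, so λ ≡ 3.
  x = λ² - 3 - 5 = 9 - 8 ≡ 1; y = λ·(3 - 1) - 0 ≡ 6. → (1, 6)

(1, 6)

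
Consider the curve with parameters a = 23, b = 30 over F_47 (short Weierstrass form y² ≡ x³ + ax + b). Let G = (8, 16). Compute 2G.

(38, 38)

tangent at (8, 16): λ = (3·8² + 23)/(2·16) ≡ 27/32. 32⁻¹ ≡ 25 (mod 47), so λ ≡ 27·25 ≡ 17.
  x = λ² - 8 - 8 = 289 - 16 ≡ 38; y = λ·(8 - 38) - 16 ≡ 38. → (38, 38)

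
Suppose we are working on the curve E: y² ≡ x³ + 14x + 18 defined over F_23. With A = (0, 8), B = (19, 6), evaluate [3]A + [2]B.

(11, 13)

First 3A:
Repeated addition: build up to 3A.
2A: tangent at (0, 8): λ = (3·0² + 14)/(2·8) ≡ 14/16. 16⁻¹ ≡ 13 (mod 23), so λ ≡ 14·13 ≡ 21.
  x = λ² - 0 - 0 = 441 - 0 ≡ 4; y = λ·(0 - 4) - 8 ≡ 0. → (4, 0)
3A: (4, 0) + (0, 8). λ = (8 - 0)/(0 - 4) ≡ 8/19 mod 23. 19⁻¹ ≡ 17 (mod 23), so λ ≡ 21.
  x = λ² - 4 - 0 = 441 - 4 ≡ 0; y = λ·(4 - 0) - 0 ≡ 15. → (0, 15)
3A = (0, 15).
Next 2B:
Repeated addition: build up to 2B.
2B: tangent at (19, 6): λ = (3·19² + 14)/(2·6) ≡ 16/12. 12⁻¹ ≡ 2 (mod 23), so λ ≡ 16·2 ≡ 9.
  x = λ² - 19 - 19 = 81 - 38 ≡ 20; y = λ·(19 - 20) - 6 ≡ 8. → (20, 8)
2B = (20, 8).
Finally 3A + 2B:
(0, 15) + (20, 8). λ = (8 - 15)/(20 - 0) ≡ 16/20 mod 23. 20⁻¹ ≡ 15 (mod 23) since 20·15 = 300 ≡ 1, so λ ≡ 10.
  x = λ² - 0 - 20 = 100 - 20 ≡ 11; y = λ·(0 - 11) - 15 ≡ 13. → (11, 13)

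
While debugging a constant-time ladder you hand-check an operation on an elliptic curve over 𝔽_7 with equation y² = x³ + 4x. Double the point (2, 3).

(0, 0)

tangent at (2, 3): λ = (3·2² + 4)/(2·3) ≡ 2/6. 6⁻¹ ≡ 6 (mod 7), so λ ≡ 2·6 ≡ 5.
  x = λ² - 2 - 2 = 25 - 4 ≡ 0; y = λ·(2 - 0) - 3 ≡ 0. → (0, 0)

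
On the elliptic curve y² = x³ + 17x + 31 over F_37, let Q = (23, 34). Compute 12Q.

(17, 4)

Double-and-add on 12 = (1100)₂. Start with Q = (23, 34) for the leading 1-bit.
double: tangent at (23, 34): λ = (3·23² + 17)/(2·34) ≡ 13/31. 31⁻¹ ≡ 6 (mod 37), so λ ≡ 13·6 ≡ 4.
  x = λ² - 23 - 23 = 16 - 46 ≡ 7; y = λ·(23 - 7) - 34 ≡ 30. → (7, 30)
add Q: (7, 30) + (23, 34). λ = (34 - 30)/(23 - 7) ≡ 4/16 mod 37. 16⁻¹ ≡ 7 (mod 37), so λ ≡ 28.
  x = λ² - 7 - 23 = 784 - 30 ≡ 14; y = λ·(7 - 14) - 30 ≡ 33. → (14, 33)
double: tangent at (14, 33): λ = (3·14² + 17)/(2·33) ≡ 13/29. 29⁻¹ ≡ 23 (mod 37) since 29·23 = 667 ≡ 1, so λ ≡ 13·23 ≡ 3.
  x = λ² - 14 - 14 = 9 - 28 ≡ 18; y = λ·(14 - 18) - 33 ≡ 29. → (18, 29)
double: tangent at (18, 29): λ = (3·18² + 17)/(2·29) ≡ 27/21. 21⁻¹ ≡ 30 (mod 37) since 21·30 = 630 ≡ 1, so λ ≡ 27·30 ≡ 33.
  x = λ² - 18 - 18 = 1089 - 36 ≡ 17; y = λ·(18 - 17) - 29 ≡ 4. → (17, 4)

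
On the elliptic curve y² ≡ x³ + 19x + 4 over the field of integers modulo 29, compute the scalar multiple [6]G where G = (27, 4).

Double-and-add on 6 = (110)₂. Start with G = (27, 4) for the leading 1-bit.
double: tangent at (27, 4): λ = (3·27² + 19)/(2·4) ≡ 2/8. 8⁻¹ ≡ 11 (mod 29) since 8·11 = 88 ≡ 1, so λ ≡ 2·11 ≡ 22.
  x = λ² - 27 - 27 = 484 - 54 ≡ 24; y = λ·(27 - 24) - 4 ≡ 4. → (24, 4)
add G: (24, 4) + (27, 4). λ = (4 - 4)/(27 - 24) ≡ 0/3 mod 29. 3⁻¹ ≡ 10 (mod 29), so λ ≡ 0.
  x = λ² - 24 - 27 = 0 - 51 ≡ 7; y = λ·(24 - 7) - 4 ≡ 25. → (7, 25)
double: tangent at (7, 25): λ = (3·7² + 19)/(2·25) ≡ 21/21. 21⁻¹ ≡ 18 (mod 29) since 21·18 = 378 ≡ 1, so λ ≡ 21·18 ≡ 1.
  x = λ² - 7 - 7 = 1 - 14 ≡ 16; y = λ·(7 - 16) - 25 ≡ 24. → (16, 24)

(16, 24)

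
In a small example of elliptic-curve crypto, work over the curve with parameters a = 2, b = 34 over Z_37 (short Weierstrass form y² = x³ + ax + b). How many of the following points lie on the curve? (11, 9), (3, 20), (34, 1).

2

(11, 9): 9² ≡ 7, rhs ≡ 18 → off.
(3, 20): 20² ≡ 30, rhs ≡ 30 → on.
(34, 1): 1² ≡ 1, rhs ≡ 1 → on.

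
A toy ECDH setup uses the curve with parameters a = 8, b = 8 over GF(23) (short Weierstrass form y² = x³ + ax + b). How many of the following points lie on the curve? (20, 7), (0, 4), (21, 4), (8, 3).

(20, 7): 7² ≡ 3, rhs ≡ 3 → on.
(0, 4): 4² ≡ 16, rhs ≡ 8 → off.
(21, 4): 4² ≡ 16, rhs ≡ 7 → off.
(8, 3): 3² ≡ 9, rhs ≡ 9 → on.

2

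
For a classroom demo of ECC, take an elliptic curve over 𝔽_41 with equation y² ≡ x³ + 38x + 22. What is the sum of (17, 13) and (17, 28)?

O

The two points share x = 17 and their y-coordinates satisfy 13 + 28 ≡ 0 (mod 41), so they are inverses. Their sum is the point at infinity.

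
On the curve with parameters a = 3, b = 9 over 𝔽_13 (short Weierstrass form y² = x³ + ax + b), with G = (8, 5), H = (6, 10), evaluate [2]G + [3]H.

First 2G:
Repeated addition: build up to 2G.
2G: tangent at (8, 5): λ = (3·8² + 3)/(2·5) ≡ 0/10. 10⁻¹ ≡ 4 (mod 13), so λ ≡ 0·4 ≡ 0.
  x = λ² - 8 - 8 = 0 - 16 ≡ 10; y = λ·(8 - 10) - 5 ≡ 8. → (10, 8)
2G = (10, 8).
Next 3H:
Repeated addition: build up to 3H.
2H: tangent at (6, 10): λ = (3·6² + 3)/(2·10) ≡ 7/7. 7⁻¹ ≡ 2 (mod 13) since 7·2 = 14 ≡ 1, so λ ≡ 7·2 ≡ 1.
  x = λ² - 6 - 6 = 1 - 12 ≡ 2; y = λ·(6 - 2) - 10 ≡ 7. → (2, 7)
3H: (2, 7) + (6, 10). λ = (10 - 7)/(6 - 2) ≡ 3/4 mod 13. 4⁻¹ ≡ 10 (mod 13) since 4·10 = 40 ≡ 1, so λ ≡ 4.
  x = λ² - 2 - 6 = 16 - 8 ≡ 8; y = λ·(2 - 8) - 7 ≡ 8. → (8, 8)
3H = (8, 8).
Finally 2G + 3H:
(10, 8) + (8, 8). λ = (8 - 8)/(8 - 10) ≡ 0/11 mod 13. 11⁻¹ ≡ 6 (mod 13), so λ ≡ 0.
  x = λ² - 10 - 8 = 0 - 18 ≡ 8; y = λ·(10 - 8) - 8 ≡ 5. → (8, 5)

(8, 5)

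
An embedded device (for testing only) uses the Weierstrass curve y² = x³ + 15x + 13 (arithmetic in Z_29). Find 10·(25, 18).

(26, 17)

Write Q = (25, 18).
Double-and-add on 10 = (1010)₂. Start with Q = (25, 18) for the leading 1-bit.
double: tangent at (25, 18): λ = (3·25² + 15)/(2·18) ≡ 5/7. 7⁻¹ ≡ 25 (mod 29), so λ ≡ 5·25 ≡ 9.
  x = λ² - 25 - 25 = 81 - 50 ≡ 2; y = λ·(25 - 2) - 18 ≡ 15. → (2, 15)
double: tangent at (2, 15): λ = (3·2² + 15)/(2·15) ≡ 27/1. 1⁻¹ ≡ 1 (mod 29), so λ ≡ 27·1 ≡ 27.
  x = λ² - 2 - 2 = 729 - 4 ≡ 0; y = λ·(2 - 0) - 15 ≡ 10. → (0, 10)
add Q: (0, 10) + (25, 18). λ = (18 - 10)/(25 - 0) ≡ 8/25 mod 29. 25⁻¹ ≡ 7 (mod 29), so λ ≡ 27.
  x = λ² - 0 - 25 = 729 - 25 ≡ 8; y = λ·(0 - 8) - 10 ≡ 6. → (8, 6)
double: tangent at (8, 6): λ = (3·8² + 15)/(2·6) ≡ 4/12. 12⁻¹ ≡ 17 (mod 29) since 12·17 = 204 ≡ 1, so λ ≡ 4·17 ≡ 10.
  x = λ² - 8 - 8 = 100 - 16 ≡ 26; y = λ·(8 - 26) - 6 ≡ 17. → (26, 17)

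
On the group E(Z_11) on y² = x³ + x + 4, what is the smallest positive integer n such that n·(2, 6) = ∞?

2P: tangent at (2, 6): λ = (3·2² + 1)/(2·6) ≡ 2/1. 1⁻¹ ≡ 1 (mod 11), so λ ≡ 2·1 ≡ 2.
  x = λ² - 2 - 2 = 4 - 4 ≡ 0; y = λ·(2 - 0) - 6 ≡ 9. → (0, 9)
3P: (0, 9) + (2, 6). λ = (6 - 9)/(2 - 0) ≡ 8/2 mod 11. 2⁻¹ ≡ 6 (mod 11), so λ ≡ 4.
  x = λ² - 0 - 2 = 16 - 2 ≡ 3; y = λ·(0 - 3) - 9 ≡ 1. → (3, 1)
4P: (3, 1) + (2, 6). λ = (6 - 1)/(2 - 3) ≡ 5/10 mod 11. 10⁻¹ ≡ 10 (mod 11) since 10·10 = 100 ≡ 1, so λ ≡ 6.
  x = λ² - 3 - 2 = 36 - 5 ≡ 9; y = λ·(3 - 9) - 1 ≡ 7. → (9, 7)
5P: (9, 7) + (2, 6). λ = (6 - 7)/(2 - 9) ≡ 10/4 mod 11. 4⁻¹ ≡ 3 (mod 11) since 4·3 = 12 ≡ 1, so λ ≡ 8.
  x = λ² - 9 - 2 = 64 - 11 ≡ 9; y = λ·(9 - 9) - 7 ≡ 4. → (9, 4)
6P: (9, 4) + (2, 6). λ = (6 - 4)/(2 - 9) ≡ 2/4 mod 11. 4⁻¹ ≡ 3 (mod 11), so λ ≡ 6.
  x = λ² - 9 - 2 = 36 - 11 ≡ 3; y = λ·(9 - 3) - 4 ≡ 10. → (3, 10)
7P: (3, 10) + (2, 6). λ = (6 - 10)/(2 - 3) ≡ 7/10 mod 11. 10⁻¹ ≡ 10 (mod 11) since 10·10 = 100 ≡ 1, so λ ≡ 4.
  x = λ² - 3 - 2 = 16 - 5 ≡ 0; y = λ·(3 - 0) - 10 ≡ 2. → (0, 2)
8P: (0, 2) + (2, 6). λ = (6 - 2)/(2 - 0) ≡ 4/2 mod 11. 2⁻¹ ≡ 6 (mod 11) since 2·6 = 12 ≡ 1, so λ ≡ 2.
  x = λ² - 0 - 2 = 4 - 2 ≡ 2; y = λ·(0 - 2) - 2 ≡ 5. → (2, 5)
9P: (2, 5) + (2, 6): same x and y₁ ≡ -y₂, so the sum is ∞.
9P = ∞, so the order is 9.

9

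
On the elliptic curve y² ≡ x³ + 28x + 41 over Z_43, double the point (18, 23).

(30, 19)

tangent at (18, 23): λ = (3·18² + 28)/(2·23) ≡ 11/3. 3⁻¹ ≡ 29 (mod 43), so λ ≡ 11·29 ≡ 18.
  x = λ² - 18 - 18 = 324 - 36 ≡ 30; y = λ·(18 - 30) - 23 ≡ 19. → (30, 19)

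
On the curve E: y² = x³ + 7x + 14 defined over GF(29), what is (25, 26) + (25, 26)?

(1, 15)

tangent at (25, 26): λ = (3·25² + 7)/(2·26) ≡ 26/23. 23⁻¹ ≡ 24 (mod 29), so λ ≡ 26·24 ≡ 15.
  x = λ² - 25 - 25 = 225 - 50 ≡ 1; y = λ·(25 - 1) - 26 ≡ 15. → (1, 15)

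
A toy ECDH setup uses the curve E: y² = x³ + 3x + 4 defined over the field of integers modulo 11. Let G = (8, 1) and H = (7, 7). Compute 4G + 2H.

First 4G:
Repeated addition: build up to 4G.
2G: tangent at (8, 1): λ = (3·8² + 3)/(2·1) ≡ 8/2. 2⁻¹ ≡ 6 (mod 11) since 2·6 = 12 ≡ 1, so λ ≡ 8·6 ≡ 4.
  x = λ² - 8 - 8 = 16 - 16 ≡ 0; y = λ·(8 - 0) - 1 ≡ 9. → (0, 9)
3G: (0, 9) + (8, 1). λ = (1 - 9)/(8 - 0) ≡ 3/8 mod 11. 8⁻¹ ≡ 7 (mod 11) since 8·7 = 56 ≡ 1, so λ ≡ 10.
  x = λ² - 0 - 8 = 100 - 8 ≡ 4; y = λ·(0 - 4) - 9 ≡ 6. → (4, 6)
4G: (4, 6) + (8, 1). λ = (1 - 6)/(8 - 4) ≡ 6/4 mod 11. 4⁻¹ ≡ 3 (mod 11), so λ ≡ 7.
  x = λ² - 4 - 8 = 49 - 12 ≡ 4; y = λ·(4 - 4) - 6 ≡ 5. → (4, 5)
4G = (4, 5).
Next 2H:
Repeated addition: build up to 2H.
2H: tangent at (7, 7): λ = (3·7² + 3)/(2·7) ≡ 7/3. 3⁻¹ ≡ 4 (mod 11), so λ ≡ 7·4 ≡ 6.
  x = λ² - 7 - 7 = 36 - 14 ≡ 0; y = λ·(7 - 0) - 7 ≡ 2. → (0, 2)
2H = (0, 2).
Finally 4G + 2H:
(4, 5) + (0, 2). λ = (2 - 5)/(0 - 4) ≡ 8/7 mod 11. 7⁻¹ ≡ 8 (mod 11) since 7·8 = 56 ≡ 1, so λ ≡ 9.
  x = λ² - 4 - 0 = 81 - 4 ≡ 0; y = λ·(4 - 0) - 5 ≡ 9. → (0, 9)

(0, 9)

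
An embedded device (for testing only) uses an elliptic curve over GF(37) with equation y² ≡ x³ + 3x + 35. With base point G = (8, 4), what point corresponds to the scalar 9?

Repeated addition: build up to 9G.
2G: tangent at (8, 4): λ = (3·8² + 3)/(2·4) ≡ 10/8. 8⁻¹ ≡ 14 (mod 37) since 8·14 = 112 ≡ 1, so λ ≡ 10·14 ≡ 29.
  x = λ² - 8 - 8 = 841 - 16 ≡ 11; y = λ·(8 - 11) - 4 ≡ 20. → (11, 20)
3G: (11, 20) + (8, 4). λ = (4 - 20)/(8 - 11) ≡ 21/34 mod 37. 34⁻¹ ≡ 12 (mod 37), so λ ≡ 30.
  x = λ² - 11 - 8 = 900 - 19 ≡ 30; y = λ·(11 - 30) - 20 ≡ 2. → (30, 2)
4G: (30, 2) + (8, 4). λ = (4 - 2)/(8 - 30) ≡ 2/15 mod 37. 15⁻¹ ≡ 5 (mod 37) since 15·5 = 75 ≡ 1, so λ ≡ 10.
  x = λ² - 30 - 8 = 100 - 38 ≡ 25; y = λ·(30 - 25) - 2 ≡ 11. → (25, 11)
5G: (25, 11) + (8, 4). λ = (4 - 11)/(8 - 25) ≡ 30/20 mod 37. 20⁻¹ ≡ 13 (mod 37) since 20·13 = 260 ≡ 1, so λ ≡ 20.
  x = λ² - 25 - 8 = 400 - 33 ≡ 34; y = λ·(25 - 34) - 11 ≡ 31. → (34, 31)
6G: (34, 31) + (8, 4). λ = (4 - 31)/(8 - 34) ≡ 10/11 mod 37. 11⁻¹ ≡ 27 (mod 37), so λ ≡ 11.
  x = λ² - 34 - 8 = 121 - 42 ≡ 5; y = λ·(34 - 5) - 31 ≡ 29. → (5, 29)
7G: (5, 29) + (8, 4). λ = (4 - 29)/(8 - 5) ≡ 12/3 mod 37. 3⁻¹ ≡ 25 (mod 37), so λ ≡ 4.
  x = λ² - 5 - 8 = 16 - 13 ≡ 3; y = λ·(5 - 3) - 29 ≡ 16. → (3, 16)
8G: (3, 16) + (8, 4). λ = (4 - 16)/(8 - 3) ≡ 25/5 mod 37. 5⁻¹ ≡ 15 (mod 37) since 5·15 = 75 ≡ 1, so λ ≡ 5.
  x = λ² - 3 - 8 = 25 - 11 ≡ 14; y = λ·(3 - 14) - 16 ≡ 3. → (14, 3)
9G: (14, 3) + (8, 4). λ = (4 - 3)/(8 - 14) ≡ 1/31 mod 37. 31⁻¹ ≡ 6 (mod 37), so λ ≡ 6.
  x = λ² - 14 - 8 = 36 - 22 ≡ 14; y = λ·(14 - 14) - 3 ≡ 34. → (14, 34)

(14, 34)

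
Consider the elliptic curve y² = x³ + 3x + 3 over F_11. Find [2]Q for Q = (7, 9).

tangent at (7, 9): λ = (3·7² + 3)/(2·9) ≡ 7/7. 7⁻¹ ≡ 8 (mod 11), so λ ≡ 7·8 ≡ 1.
  x = λ² - 7 - 7 = 1 - 14 ≡ 9; y = λ·(7 - 9) - 9 ≡ 0. → (9, 0)

(9, 0)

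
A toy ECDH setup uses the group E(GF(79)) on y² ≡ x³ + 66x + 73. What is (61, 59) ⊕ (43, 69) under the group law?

(27, 45)

(61, 59) + (43, 69). λ = (69 - 59)/(43 - 61) ≡ 10/61 mod 79. 61⁻¹ ≡ 57 (mod 79), so λ ≡ 17.
  x = λ² - 61 - 43 = 289 - 104 ≡ 27; y = λ·(61 - 27) - 59 ≡ 45. → (27, 45)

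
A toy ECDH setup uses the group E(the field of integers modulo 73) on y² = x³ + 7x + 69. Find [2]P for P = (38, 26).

tangent at (38, 26): λ = (3·38² + 7)/(2·26) ≡ 32/52. 52⁻¹ ≡ 66 (mod 73), so λ ≡ 32·66 ≡ 68.
  x = λ² - 38 - 38 = 4624 - 76 ≡ 22; y = λ·(38 - 22) - 26 ≡ 40. → (22, 40)

(22, 40)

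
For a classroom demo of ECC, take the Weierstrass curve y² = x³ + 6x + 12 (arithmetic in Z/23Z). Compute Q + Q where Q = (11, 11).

tangent at (11, 11): λ = (3·11² + 6)/(2·11) ≡ 1/22. 22⁻¹ ≡ 22 (mod 23), so λ ≡ 1·22 ≡ 22.
  x = λ² - 11 - 11 = 484 - 22 ≡ 2; y = λ·(11 - 2) - 11 ≡ 3. → (2, 3)

(2, 3)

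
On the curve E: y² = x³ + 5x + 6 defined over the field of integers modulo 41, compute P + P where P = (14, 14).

tangent at (14, 14): λ = (3·14² + 5)/(2·14) ≡ 19/28. 28⁻¹ ≡ 22 (mod 41), so λ ≡ 19·22 ≡ 8.
  x = λ² - 14 - 14 = 64 - 28 ≡ 36; y = λ·(14 - 36) - 14 ≡ 15. → (36, 15)

(36, 15)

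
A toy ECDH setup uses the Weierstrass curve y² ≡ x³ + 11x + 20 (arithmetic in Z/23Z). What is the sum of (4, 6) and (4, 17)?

The two points share x = 4 and their y-coordinates satisfy 6 + 17 ≡ 0 (mod 23), so they are inverses. Their sum is the point at infinity.

O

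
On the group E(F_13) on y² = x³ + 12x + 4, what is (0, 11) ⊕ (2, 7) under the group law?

(0, 11) + (2, 7). λ = (7 - 11)/(2 - 0) ≡ 9/2 mod 13. 2⁻¹ ≡ 7 (mod 13), so λ ≡ 11.
  x = λ² - 0 - 2 = 121 - 2 ≡ 2; y = λ·(0 - 2) - 11 ≡ 6. → (2, 6)

(2, 6)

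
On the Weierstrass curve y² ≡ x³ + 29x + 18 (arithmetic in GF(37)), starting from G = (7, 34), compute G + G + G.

Repeated addition: build up to 3G.
2G: tangent at (7, 34): λ = (3·7² + 29)/(2·34) ≡ 28/31. 31⁻¹ ≡ 6 (mod 37) since 31·6 = 186 ≡ 1, so λ ≡ 28·6 ≡ 20.
  x = λ² - 7 - 7 = 400 - 14 ≡ 16; y = λ·(7 - 16) - 34 ≡ 8. → (16, 8)
3G: (16, 8) + (7, 34). λ = (34 - 8)/(7 - 16) ≡ 26/28 mod 37. 28⁻¹ ≡ 4 (mod 37), so λ ≡ 30.
  x = λ² - 16 - 7 = 900 - 23 ≡ 26; y = λ·(16 - 26) - 8 ≡ 25. → (26, 25)

(26, 25)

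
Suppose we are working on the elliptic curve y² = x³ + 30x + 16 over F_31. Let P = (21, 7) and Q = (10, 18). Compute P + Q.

(1, 4)

(21, 7) + (10, 18). λ = (18 - 7)/(10 - 21) ≡ 11/20 mod 31. 20⁻¹ ≡ 14 (mod 31) since 20·14 = 280 ≡ 1, so λ ≡ 30.
  x = λ² - 21 - 10 = 900 - 31 ≡ 1; y = λ·(21 - 1) - 7 ≡ 4. → (1, 4)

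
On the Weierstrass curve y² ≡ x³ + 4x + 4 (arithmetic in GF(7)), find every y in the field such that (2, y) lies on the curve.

x³ + 4x + 4 = 20 ≡ 6 (mod 7).
6 is a non-residue mod 7; no y exists.

none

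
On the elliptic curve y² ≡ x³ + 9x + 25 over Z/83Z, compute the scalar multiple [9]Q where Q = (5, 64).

Double-and-add on 9 = (1001)₂. Start with Q = (5, 64) for the leading 1-bit.
double: tangent at (5, 64): λ = (3·5² + 9)/(2·64) ≡ 1/45. 45⁻¹ ≡ 24 (mod 83), so λ ≡ 1·24 ≡ 24.
  x = λ² - 5 - 5 = 576 - 10 ≡ 68; y = λ·(5 - 68) - 64 ≡ 1. → (68, 1)
double: tangent at (68, 1): λ = (3·68² + 9)/(2·1) ≡ 20/2. 2⁻¹ ≡ 42 (mod 83), so λ ≡ 20·42 ≡ 10.
  x = λ² - 68 - 68 = 100 - 136 ≡ 47; y = λ·(68 - 47) - 1 ≡ 43. → (47, 43)
double: tangent at (47, 43): λ = (3·47² + 9)/(2·43) ≡ 79/3. 3⁻¹ ≡ 28 (mod 83), so λ ≡ 79·28 ≡ 54.
  x = λ² - 47 - 47 = 2916 - 94 ≡ 0; y = λ·(47 - 0) - 43 ≡ 5. → (0, 5)
add Q: (0, 5) + (5, 64). λ = (64 - 5)/(5 - 0) ≡ 59/5 mod 83. 5⁻¹ ≡ 50 (mod 83), so λ ≡ 45.
  x = λ² - 0 - 5 = 2025 - 5 ≡ 28; y = λ·(0 - 28) - 5 ≡ 63. → (28, 63)

(28, 63)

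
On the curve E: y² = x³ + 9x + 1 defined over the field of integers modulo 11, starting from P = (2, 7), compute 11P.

Double-and-add on 11 = (1011)₂. Start with P = (2, 7) for the leading 1-bit.
double: tangent at (2, 7): λ = (3·2² + 9)/(2·7) ≡ 10/3. 3⁻¹ ≡ 4 (mod 11) since 3·4 = 12 ≡ 1, so λ ≡ 10·4 ≡ 7.
  x = λ² - 2 - 2 = 49 - 4 ≡ 1; y = λ·(2 - 1) - 7 ≡ 0. → (1, 0)
double: (1, 0) + (1, 0): same x and y₁ ≡ -y₂, so the sum is ∞.
add P: ∞ + (2, 7) = (2, 7) (identity).
double: tangent at (2, 7): λ = (3·2² + 9)/(2·7) ≡ 10/3. 3⁻¹ ≡ 4 (mod 11) since 3·4 = 12 ≡ 1, so λ ≡ 10·4 ≡ 7.
  x = λ² - 2 - 2 = 49 - 4 ≡ 1; y = λ·(2 - 1) - 7 ≡ 0. → (1, 0)
add P: (1, 0) + (2, 7). λ = (7 - 0)/(2 - 1) ≡ 7/1 mod 11. 1⁻¹ ≡ 1 (mod 11), so λ ≡ 7.
  x = λ² - 1 - 2 = 49 - 3 ≡ 2; y = λ·(1 - 2) - 0 ≡ 4. → (2, 4)

(2, 4)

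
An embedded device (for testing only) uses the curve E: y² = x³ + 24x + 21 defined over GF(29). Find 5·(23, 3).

(5, 11)

Write P = (23, 3).
Double-and-add on 5 = (101)₂. Start with P = (23, 3) for the leading 1-bit.
double: tangent at (23, 3): λ = (3·23² + 24)/(2·3) ≡ 16/6. 6⁻¹ ≡ 5 (mod 29), so λ ≡ 16·5 ≡ 22.
  x = λ² - 23 - 23 = 484 - 46 ≡ 3; y = λ·(23 - 3) - 3 ≡ 2. → (3, 2)
double: tangent at (3, 2): λ = (3·3² + 24)/(2·2) ≡ 22/4. 4⁻¹ ≡ 22 (mod 29), so λ ≡ 22·22 ≡ 20.
  x = λ² - 3 - 3 = 400 - 6 ≡ 17; y = λ·(3 - 17) - 2 ≡ 8. → (17, 8)
add P: (17, 8) + (23, 3). λ = (3 - 8)/(23 - 17) ≡ 24/6 mod 29. 6⁻¹ ≡ 5 (mod 29), so λ ≡ 4.
  x = λ² - 17 - 23 = 16 - 40 ≡ 5; y = λ·(17 - 5) - 8 ≡ 11. → (5, 11)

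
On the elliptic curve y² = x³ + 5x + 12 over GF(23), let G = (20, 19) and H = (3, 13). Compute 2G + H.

(11, 8)

First 2G:
Repeated addition: build up to 2G.
2G: tangent at (20, 19): λ = (3·20² + 5)/(2·19) ≡ 9/15. 15⁻¹ ≡ 20 (mod 23) since 15·20 = 300 ≡ 1, so λ ≡ 9·20 ≡ 19.
  x = λ² - 20 - 20 = 361 - 40 ≡ 22; y = λ·(20 - 22) - 19 ≡ 12. → (22, 12)
2G = (22, 12).
Finally 2G + H:
(22, 12) + (3, 13). λ = (13 - 12)/(3 - 22) ≡ 1/4 mod 23. 4⁻¹ ≡ 6 (mod 23), so λ ≡ 6.
  x = λ² - 22 - 3 = 36 - 25 ≡ 11; y = λ·(22 - 11) - 12 ≡ 8. → (11, 8)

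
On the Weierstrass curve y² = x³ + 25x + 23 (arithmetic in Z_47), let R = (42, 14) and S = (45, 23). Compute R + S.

(16, 17)

(42, 14) + (45, 23). λ = (23 - 14)/(45 - 42) ≡ 9/3 mod 47. 3⁻¹ ≡ 16 (mod 47) since 3·16 = 48 ≡ 1, so λ ≡ 3.
  x = λ² - 42 - 45 = 9 - 87 ≡ 16; y = λ·(42 - 16) - 14 ≡ 17. → (16, 17)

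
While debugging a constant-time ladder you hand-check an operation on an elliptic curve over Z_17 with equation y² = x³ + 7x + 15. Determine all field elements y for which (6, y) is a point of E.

x³ + 7x + 15 = 273 ≡ 1 (mod 17).
Square roots of 1 mod 17: 1 and 16 (since 1² = 1 ≡ 1).

1, 16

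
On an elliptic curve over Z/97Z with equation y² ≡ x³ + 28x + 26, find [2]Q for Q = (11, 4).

(13, 68)

tangent at (11, 4): λ = (3·11² + 28)/(2·4) ≡ 3/8. 8⁻¹ ≡ 85 (mod 97), so λ ≡ 3·85 ≡ 61.
  x = λ² - 11 - 11 = 3721 - 22 ≡ 13; y = λ·(11 - 13) - 4 ≡ 68. → (13, 68)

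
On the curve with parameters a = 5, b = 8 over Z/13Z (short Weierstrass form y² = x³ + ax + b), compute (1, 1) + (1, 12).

The two points share x = 1 and their y-coordinates satisfy 1 + 12 ≡ 0 (mod 13), so they are inverses. Their sum is ∞.

O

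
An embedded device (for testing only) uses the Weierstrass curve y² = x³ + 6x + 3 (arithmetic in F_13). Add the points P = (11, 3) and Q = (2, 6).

(3, 3)

(11, 3) + (2, 6). λ = (6 - 3)/(2 - 11) ≡ 3/4 mod 13. 4⁻¹ ≡ 10 (mod 13) since 4·10 = 40 ≡ 1, so λ ≡ 4.
  x = λ² - 11 - 2 = 16 - 13 ≡ 3; y = λ·(11 - 3) - 3 ≡ 3. → (3, 3)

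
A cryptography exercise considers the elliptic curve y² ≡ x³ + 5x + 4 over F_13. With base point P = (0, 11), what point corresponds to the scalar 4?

(6, 4)

Double-and-add on 4 = (100)₂. Start with P = (0, 11) for the leading 1-bit.
double: tangent at (0, 11): λ = (3·0² + 5)/(2·11) ≡ 5/9. 9⁻¹ ≡ 3 (mod 13) since 9·3 = 27 ≡ 1, so λ ≡ 5·3 ≡ 2.
  x = λ² - 0 - 0 = 4 - 0 ≡ 4; y = λ·(0 - 4) - 11 ≡ 7. → (4, 7)
double: tangent at (4, 7): λ = (3·4² + 5)/(2·7) ≡ 1/1. 1⁻¹ ≡ 1 (mod 13), so λ ≡ 1·1 ≡ 1.
  x = λ² - 4 - 4 = 1 - 8 ≡ 6; y = λ·(4 - 6) - 7 ≡ 4. → (6, 4)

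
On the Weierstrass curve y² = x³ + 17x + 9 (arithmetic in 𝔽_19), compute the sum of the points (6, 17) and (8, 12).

(6, 17) + (8, 12). λ = (12 - 17)/(8 - 6) ≡ 14/2 mod 19. 2⁻¹ ≡ 10 (mod 19) since 2·10 = 20 ≡ 1, so λ ≡ 7.
  x = λ² - 6 - 8 = 49 - 14 ≡ 16; y = λ·(6 - 16) - 17 ≡ 8. → (16, 8)

(16, 8)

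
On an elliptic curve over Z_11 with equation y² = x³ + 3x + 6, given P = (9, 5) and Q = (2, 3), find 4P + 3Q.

(8, 6)

First 4P:
Repeated addition: build up to 4P.
2P: tangent at (9, 5): λ = (3·9² + 3)/(2·5) ≡ 4/10. 10⁻¹ ≡ 10 (mod 11), so λ ≡ 4·10 ≡ 7.
  x = λ² - 9 - 9 = 49 - 18 ≡ 9; y = λ·(9 - 9) - 5 ≡ 6. → (9, 6)
3P: (9, 6) + (9, 5): same x and y₁ ≡ -y₂, so the sum is the point at infinity.
4P: the point at infinity + (9, 5) = (9, 5) (identity).
4P = (9, 5).
Next 3Q:
Repeated addition: build up to 3Q.
2Q: tangent at (2, 3): λ = (3·2² + 3)/(2·3) ≡ 4/6. 6⁻¹ ≡ 2 (mod 11), so λ ≡ 4·2 ≡ 8.
  x = λ² - 2 - 2 = 64 - 4 ≡ 5; y = λ·(2 - 5) - 3 ≡ 6. → (5, 6)
3Q: (5, 6) + (2, 3). λ = (3 - 6)/(2 - 5) ≡ 8/8 mod 11. 8⁻¹ ≡ 7 (mod 11) since 8·7 = 56 ≡ 1, so λ ≡ 1.
  x = λ² - 5 - 2 = 1 - 7 ≡ 5; y = λ·(5 - 5) - 6 ≡ 5. → (5, 5)
3Q = (5, 5).
Finally 4P + 3Q:
(9, 5) + (5, 5). λ = (5 - 5)/(5 - 9) ≡ 0/7 mod 11. 7⁻¹ ≡ 8 (mod 11) since 7·8 = 56 ≡ 1, so λ ≡ 0.
  x = λ² - 9 - 5 = 0 - 14 ≡ 8; y = λ·(9 - 8) - 5 ≡ 6. → (8, 6)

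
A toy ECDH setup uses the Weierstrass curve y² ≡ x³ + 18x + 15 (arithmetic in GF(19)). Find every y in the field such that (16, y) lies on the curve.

x³ + 18x + 15 = 4399 ≡ 10 (mod 19).
10 is a non-residue mod 19; no y exists.

none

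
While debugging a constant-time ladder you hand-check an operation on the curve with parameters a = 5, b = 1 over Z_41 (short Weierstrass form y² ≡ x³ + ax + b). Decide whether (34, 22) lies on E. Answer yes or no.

yes

y² = 22² ≡ 33; x³ + 5x + 1 = 39475 ≡ 33 (mod 41). 33 = 33.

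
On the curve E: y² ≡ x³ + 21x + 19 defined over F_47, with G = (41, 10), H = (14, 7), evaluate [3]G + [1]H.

First 3G:
Repeated addition: build up to 3G.
2G: tangent at (41, 10): λ = (3·41² + 21)/(2·10) ≡ 35/20. 20⁻¹ ≡ 40 (mod 47), so λ ≡ 35·40 ≡ 37.
  x = λ² - 41 - 41 = 1369 - 82 ≡ 18; y = λ·(41 - 18) - 10 ≡ 42. → (18, 42)
3G: (18, 42) + (41, 10). λ = (10 - 42)/(41 - 18) ≡ 15/23 mod 47. 23⁻¹ ≡ 45 (mod 47) since 23·45 = 1035 ≡ 1, so λ ≡ 17.
  x = λ² - 18 - 41 = 289 - 59 ≡ 42; y = λ·(18 - 42) - 42 ≡ 20. → (42, 20)
3G = (42, 20).
Finally 3G + H:
(42, 20) + (14, 7). λ = (7 - 20)/(14 - 42) ≡ 34/19 mod 47. 19⁻¹ ≡ 5 (mod 47), so λ ≡ 29.
  x = λ² - 42 - 14 = 841 - 56 ≡ 33; y = λ·(42 - 33) - 20 ≡ 6. → (33, 6)

(33, 6)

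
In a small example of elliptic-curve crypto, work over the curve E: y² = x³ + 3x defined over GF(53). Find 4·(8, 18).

Write P = (8, 18).
Double-and-add on 4 = (100)₂. Start with P = (8, 18) for the leading 1-bit.
double: tangent at (8, 18): λ = (3·8² + 3)/(2·18) ≡ 36/36. 36⁻¹ ≡ 28 (mod 53), so λ ≡ 36·28 ≡ 1.
  x = λ² - 8 - 8 = 1 - 16 ≡ 38; y = λ·(8 - 38) - 18 ≡ 5. → (38, 5)
double: tangent at (38, 5): λ = (3·38² + 3)/(2·5) ≡ 42/10. 10⁻¹ ≡ 16 (mod 53) since 10·16 = 160 ≡ 1, so λ ≡ 42·16 ≡ 36.
  x = λ² - 38 - 38 = 1296 - 76 ≡ 1; y = λ·(38 - 1) - 5 ≡ 2. → (1, 2)

(1, 2)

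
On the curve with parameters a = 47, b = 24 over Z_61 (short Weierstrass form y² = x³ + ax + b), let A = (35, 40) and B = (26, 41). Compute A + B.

(35, 40) + (26, 41). λ = (41 - 40)/(26 - 35) ≡ 1/52 mod 61. 52⁻¹ ≡ 27 (mod 61), so λ ≡ 27.
  x = λ² - 35 - 26 = 729 - 61 ≡ 58; y = λ·(35 - 58) - 40 ≡ 10. → (58, 10)

(58, 10)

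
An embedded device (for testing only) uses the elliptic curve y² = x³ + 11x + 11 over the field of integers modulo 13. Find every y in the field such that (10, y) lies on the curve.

x³ + 11x + 11 = 1121 ≡ 3 (mod 13).
Square roots of 3 mod 13: 4 and 9 (since 4² = 16 ≡ 3).

4, 9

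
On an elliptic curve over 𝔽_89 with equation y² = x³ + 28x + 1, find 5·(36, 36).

(77, 42)

Write G = (36, 36).
Double-and-add on 5 = (101)₂. Start with G = (36, 36) for the leading 1-bit.
double: tangent at (36, 36): λ = (3·36² + 28)/(2·36) ≡ 0/72. 72⁻¹ ≡ 68 (mod 89), so λ ≡ 0·68 ≡ 0.
  x = λ² - 36 - 36 = 0 - 72 ≡ 17; y = λ·(36 - 17) - 36 ≡ 53. → (17, 53)
double: tangent at (17, 53): λ = (3·17² + 28)/(2·53) ≡ 5/17. 17⁻¹ ≡ 21 (mod 89), so λ ≡ 5·21 ≡ 16.
  x = λ² - 17 - 17 = 256 - 34 ≡ 44; y = λ·(17 - 44) - 53 ≡ 49. → (44, 49)
add G: (44, 49) + (36, 36). λ = (36 - 49)/(36 - 44) ≡ 76/81 mod 89. 81⁻¹ ≡ 11 (mod 89), so λ ≡ 35.
  x = λ² - 44 - 36 = 1225 - 80 ≡ 77; y = λ·(44 - 77) - 49 ≡ 42. → (77, 42)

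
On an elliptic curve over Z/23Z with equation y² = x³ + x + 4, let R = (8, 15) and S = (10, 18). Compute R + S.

(13, 12)

(8, 15) + (10, 18). λ = (18 - 15)/(10 - 8) ≡ 3/2 mod 23. 2⁻¹ ≡ 12 (mod 23), so λ ≡ 13.
  x = λ² - 8 - 10 = 169 - 18 ≡ 13; y = λ·(8 - 13) - 15 ≡ 12. → (13, 12)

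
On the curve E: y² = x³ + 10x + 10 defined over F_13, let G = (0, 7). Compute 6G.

(2, 8)

Double-and-add on 6 = (110)₂. Start with G = (0, 7) for the leading 1-bit.
double: tangent at (0, 7): λ = (3·0² + 10)/(2·7) ≡ 10/1. 1⁻¹ ≡ 1 (mod 13) since 1·1 = 1 ≡ 1, so λ ≡ 10·1 ≡ 10.
  x = λ² - 0 - 0 = 100 - 0 ≡ 9; y = λ·(0 - 9) - 7 ≡ 7. → (9, 7)
add G: (9, 7) + (0, 7). λ = (7 - 7)/(0 - 9) ≡ 0/4 mod 13. 4⁻¹ ≡ 10 (mod 13) since 4·10 = 40 ≡ 1, so λ ≡ 0.
  x = λ² - 9 - 0 = 0 - 9 ≡ 4; y = λ·(9 - 4) - 7 ≡ 6. → (4, 6)
double: tangent at (4, 6): λ = (3·4² + 10)/(2·6) ≡ 6/12. 12⁻¹ ≡ 12 (mod 13), so λ ≡ 6·12 ≡ 7.
  x = λ² - 4 - 4 = 49 - 8 ≡ 2; y = λ·(4 - 2) - 6 ≡ 8. → (2, 8)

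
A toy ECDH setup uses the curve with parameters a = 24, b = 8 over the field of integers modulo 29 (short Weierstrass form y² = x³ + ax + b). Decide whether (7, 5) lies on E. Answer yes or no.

y² = 5² ≡ 25; x³ + 24x + 8 = 519 ≡ 26 (mod 29). 25 ≠ 26.

no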